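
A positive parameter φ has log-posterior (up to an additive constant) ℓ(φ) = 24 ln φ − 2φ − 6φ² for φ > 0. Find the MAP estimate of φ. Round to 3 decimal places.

φ̂_MAP = 1.333

ℓ'(φ) = 24/φ − 2 − 12φ. Setting this to zero and multiplying by φ: 12φ² + 2φ − 24 = 0.
φ = (−2 + √(2² + 4·12·24)) / (2·12) = (−2 + √1156) / 24 = (−2 + 34)/24 = 4/3.
ℓ''(φ) = −24/φ² − 12 < 0, confirming a maximum.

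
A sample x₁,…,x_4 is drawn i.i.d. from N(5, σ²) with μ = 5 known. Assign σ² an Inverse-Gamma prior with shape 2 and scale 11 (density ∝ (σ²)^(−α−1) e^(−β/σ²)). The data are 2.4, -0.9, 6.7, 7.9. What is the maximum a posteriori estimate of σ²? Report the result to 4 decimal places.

Sum of squared deviations about the known mean: SS = (2.4−5)² + (-0.9−5)² + (6.7−5)² + (7.9−5)² = 52.87.
The Normal likelihood contributes (σ²)^(−n/2) exp(−SS/(2σ²)), so the posterior is Inverse-Gamma(α + n/2, β + SS/2) = Inverse-Gamma(4, 37.435).
The mode of Inverse-Gamma(a, b) is b/(a+1) = 37.435/5 ≈ 7.4870.

σ̂²_MAP = 7.4870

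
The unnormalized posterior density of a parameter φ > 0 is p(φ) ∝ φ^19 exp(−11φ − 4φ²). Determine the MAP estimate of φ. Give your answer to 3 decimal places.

ℓ'(φ) = 19/φ − 11 − 8φ. Setting this to zero and multiplying by φ: 8φ² + 11φ − 19 = 0.
φ = (−11 + √(11² + 4·8·19)) / (2·8) = (−11 + √729) / 16 = (−11 + 27)/16 = 1.
ℓ''(φ) = −19/φ² − 8 < 0, confirming a maximum.

φ̂_MAP = 1.000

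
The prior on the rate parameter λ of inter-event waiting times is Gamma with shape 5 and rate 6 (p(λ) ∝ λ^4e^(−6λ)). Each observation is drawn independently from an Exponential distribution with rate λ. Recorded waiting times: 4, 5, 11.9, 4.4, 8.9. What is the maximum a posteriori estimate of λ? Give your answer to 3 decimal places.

λ̂_MAP = 0.224

The Exponential(rate=λ) likelihood is ∝ λ^n e^(−λΣtᵢ). Here n = 5 and Σtᵢ = 4 + 5 + 11.9 + 4.4 + 8.9 = 34.2.
Posterior ∝ λ^4e^(−6λ) · λ^5e^(−34.2λ) = λ^9e^(−40.2λ), i.e. Gamma(10, 40.2).
Mode = (a−1)/b = 9/40.2 ≈ 0.224.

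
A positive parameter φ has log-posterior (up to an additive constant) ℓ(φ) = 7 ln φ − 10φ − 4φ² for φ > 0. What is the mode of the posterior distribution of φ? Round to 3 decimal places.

φ̂_MAP = 0.500

ℓ'(φ) = 7/φ − 10 − 8φ. Setting this to zero and multiplying by φ: 8φ² + 10φ − 7 = 0.
φ = (−10 + √(10² + 4·8·7)) / (2·8) = (−10 + √324) / 16 = (−10 + 18)/16 = 1/2.
ℓ''(φ) = −7/φ² − 8 < 0, confirming a maximum.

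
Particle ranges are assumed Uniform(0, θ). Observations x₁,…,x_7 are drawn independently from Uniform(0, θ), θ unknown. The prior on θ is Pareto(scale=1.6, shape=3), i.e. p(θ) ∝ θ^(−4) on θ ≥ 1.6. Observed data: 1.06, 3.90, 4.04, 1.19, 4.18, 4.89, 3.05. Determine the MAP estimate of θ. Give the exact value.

The Uniform(0, θ) likelihood is θ^(−n) for θ ≥ max(xᵢ), zero otherwise. Here max(xᵢ) = 4.89.
Posterior ∝ θ^(−4) · θ^(−7) = θ^(−11) on θ ≥ max(1.6, 4.89) = 4.89.
This density is strictly decreasing in θ, so the posterior mode lies at the lower boundary of the support.

θ̂_MAP = 4.89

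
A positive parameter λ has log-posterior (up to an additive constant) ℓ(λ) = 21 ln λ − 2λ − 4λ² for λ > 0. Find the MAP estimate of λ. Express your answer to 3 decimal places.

λ̂_MAP = 1.500

ℓ'(λ) = 21/λ − 2 − 8λ. Setting this to zero and multiplying by λ: 8λ² + 2λ − 21 = 0.
λ = (−2 + √(2² + 4·8·21)) / (2·8) = (−2 + √676) / 16 = (−2 + 26)/16 = 3/2.
ℓ''(λ) = −21/λ² − 8 < 0, confirming a maximum.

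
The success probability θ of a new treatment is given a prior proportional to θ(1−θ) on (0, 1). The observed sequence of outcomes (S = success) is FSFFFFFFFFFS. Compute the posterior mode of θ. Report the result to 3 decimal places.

θ̂_MAP = 0.214

The prior density ∝ θ(1−θ)^1 is the kernel of Beta(2, 2).
Data: 2 successes in 12 trials (from the sequence). The binomial likelihood contributes θ^2(1−θ)^10, so the posterior is Beta(2+2, 2+10) = Beta(4, 12).
For Beta(a, b) with a, b > 1 the mode is (a−1)/(a+b−2) = 3/14 ≈ 0.214.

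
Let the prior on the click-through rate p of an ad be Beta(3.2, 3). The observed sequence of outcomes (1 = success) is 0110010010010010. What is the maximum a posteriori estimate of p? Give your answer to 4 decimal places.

Prior: Beta(3.2, 3).
Data: 6 successes in 16 trials (from the sequence). The binomial likelihood contributes p^6(1−p)^10, so the posterior is Beta(3.2+6, 3+10) = Beta(9.2, 13).
For Beta(a, b) with a, b > 1 the mode is (a−1)/(a+b−2) = 8.2/20.2 ≈ 0.4059.

p̂_MAP = 0.4059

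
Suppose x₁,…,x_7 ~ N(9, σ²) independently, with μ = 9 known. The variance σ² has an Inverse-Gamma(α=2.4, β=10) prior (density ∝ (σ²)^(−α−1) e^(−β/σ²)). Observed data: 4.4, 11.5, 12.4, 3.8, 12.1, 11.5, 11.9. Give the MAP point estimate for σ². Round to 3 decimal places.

σ̂²_MAP = 7.991

Sum of squared deviations about the known mean: SS = (4.4−9)² + (11.5−9)² + (12.4−9)² + (3.8−9)² + (12.1−9)² + (11.5−9)² + (11.9−9)² = 90.28.
The Normal likelihood contributes (σ²)^(−n/2) exp(−SS/(2σ²)), so the posterior is Inverse-Gamma(α + n/2, β + SS/2) = Inverse-Gamma(5.9, 55.14).
The mode of Inverse-Gamma(a, b) is b/(a+1) = 55.14/6.9 ≈ 7.991.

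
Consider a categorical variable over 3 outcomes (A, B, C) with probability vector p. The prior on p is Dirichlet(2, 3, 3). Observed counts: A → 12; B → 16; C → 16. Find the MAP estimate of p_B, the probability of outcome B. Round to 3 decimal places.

The posterior is Dirichlet(αᵢ + nᵢ) = Dirichlet(14, 19, 19).
For a Dirichlet(a₁,…,a_K) with all aᵢ > 1, the mode has j-th component (aⱼ − 1)/(Σaᵢ − K).
Here Σaᵢ = 52 and K = 3, so p_B = (19 − 1)/(52 − 3) = 18/49 ≈ 0.367.

MAP estimate of p_B = 0.367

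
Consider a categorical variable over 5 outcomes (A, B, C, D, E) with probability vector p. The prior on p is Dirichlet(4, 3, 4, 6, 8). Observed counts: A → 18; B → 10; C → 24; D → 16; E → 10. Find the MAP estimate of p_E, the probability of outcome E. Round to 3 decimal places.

MAP estimate of p_E = 0.173

The posterior is Dirichlet(αᵢ + nᵢ) = Dirichlet(22, 13, 28, 22, 18).
For a Dirichlet(a₁,…,a_K) with all aᵢ > 1, the mode has j-th component (aⱼ − 1)/(Σaᵢ − K).
Here Σaᵢ = 103 and K = 5, so p_E = (18 − 1)/(103 − 5) = 17/98 ≈ 0.173.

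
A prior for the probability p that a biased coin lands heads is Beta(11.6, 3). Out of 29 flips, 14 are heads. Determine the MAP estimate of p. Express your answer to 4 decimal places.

Prior: Beta(11.6, 3).
Data: 14 successes in 29 trials. The binomial likelihood contributes p^14(1−p)^15, so the posterior is Beta(11.6+14, 3+15) = Beta(25.6, 18).
For Beta(a, b) with a, b > 1 the mode is (a−1)/(a+b−2) = 24.6/41.6 ≈ 0.5913.

p̂_MAP = 0.5913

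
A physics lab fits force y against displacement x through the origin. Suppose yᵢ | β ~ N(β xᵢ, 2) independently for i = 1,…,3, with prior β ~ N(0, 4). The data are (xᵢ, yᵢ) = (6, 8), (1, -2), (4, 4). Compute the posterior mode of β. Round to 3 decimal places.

β̂_MAP = 1.159

log p(β | y) = −Σ(yᵢ − βxᵢ)²/(2·2) − β²/(2·4) + const.
Setting the derivative to zero: Σxᵢ(yᵢ − βxᵢ)/2 − β/4 = 0, so β = Σxᵢyᵢ / (Σxᵢ² + σ²/τ²).
Σxᵢyᵢ = 6·8 + 1·(-2) + 4·4 = 62; Σxᵢ² = 53; σ²/τ² = 0.5.
β̂_MAP = 62 / (53 + 0.5) = 62/53.5 ≈ 1.159.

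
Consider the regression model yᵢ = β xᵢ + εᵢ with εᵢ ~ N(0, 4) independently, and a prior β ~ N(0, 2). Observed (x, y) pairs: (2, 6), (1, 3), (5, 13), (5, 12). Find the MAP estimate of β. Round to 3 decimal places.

log p(β | y) = −Σ(yᵢ − βxᵢ)²/(2·4) − β²/(2·2) + const.
Setting the derivative to zero: Σxᵢ(yᵢ − βxᵢ)/4 − β/2 = 0, so β = Σxᵢyᵢ / (Σxᵢ² + σ²/τ²).
Σxᵢyᵢ = 2·6 + 1·3 + 5·13 + 5·12 = 140; Σxᵢ² = 55; σ²/τ² = 2.
β̂_MAP = 140 / (55 + 2) = 140/57 ≈ 2.456.

β̂_MAP = 2.456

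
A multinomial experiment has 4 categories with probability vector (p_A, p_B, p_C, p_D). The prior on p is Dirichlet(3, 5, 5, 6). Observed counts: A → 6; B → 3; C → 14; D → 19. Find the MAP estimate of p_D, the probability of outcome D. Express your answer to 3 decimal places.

MAP estimate of p_D = 0.421

The posterior is Dirichlet(αᵢ + nᵢ) = Dirichlet(9, 8, 19, 25).
For a Dirichlet(a₁,…,a_K) with all aᵢ > 1, the mode has j-th component (aⱼ − 1)/(Σaᵢ − K).
Here Σaᵢ = 61 and K = 4, so p_D = (25 − 1)/(61 − 4) = 24/57 ≈ 0.421.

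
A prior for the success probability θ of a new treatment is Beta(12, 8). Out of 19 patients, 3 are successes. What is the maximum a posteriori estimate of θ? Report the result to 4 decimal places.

Prior: Beta(12, 8).
Data: 3 successes in 19 trials. The binomial likelihood contributes θ^3(1−θ)^16, so the posterior is Beta(12+3, 8+16) = Beta(15, 24).
For Beta(a, b) with a, b > 1 the mode is (a−1)/(a+b−2) = 14/37 ≈ 0.3784.

θ̂_MAP = 0.3784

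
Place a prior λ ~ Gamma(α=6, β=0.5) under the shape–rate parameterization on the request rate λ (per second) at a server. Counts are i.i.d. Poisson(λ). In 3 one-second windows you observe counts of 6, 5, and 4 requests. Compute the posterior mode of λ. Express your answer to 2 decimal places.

Σxᵢ = 6+5+4 = 15, with n = 3.
Posterior ∝ λ^5e^(−0.5λ) · λ^15e^(−3λ) = λ^20e^(−3.5λ), i.e. Gamma(shape=21, rate=3.5).
The mode of a Gamma(a, b) with a ≥ 1 (shape–rate) is (a−1)/b = 20/3.5 ≈ 5.71.

λ̂_MAP = 5.71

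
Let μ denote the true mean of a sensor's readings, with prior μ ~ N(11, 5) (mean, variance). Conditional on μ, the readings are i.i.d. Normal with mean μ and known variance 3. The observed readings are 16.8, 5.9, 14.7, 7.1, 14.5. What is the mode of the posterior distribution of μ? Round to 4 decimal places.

μ̂_MAP = 11.7143

n = 5; x̄ = (16.8 + 5.9 + 14.7 + 7.1 + 14.5)/5 = 59/5 = 11.8.
For a Normal prior and Normal likelihood with known variance, the posterior is Normal; its mode equals its mean, the precision-weighted average.
Prior precision 1/σ₀² = 1/5 = 0.2; data precision n/σ² = 5/3.
μ̂ = (0.2·11 + (5/3)·11.8) / (0.2 + 5/3) = (328/15)/(28/15) = 82/7 ≈ 11.7143.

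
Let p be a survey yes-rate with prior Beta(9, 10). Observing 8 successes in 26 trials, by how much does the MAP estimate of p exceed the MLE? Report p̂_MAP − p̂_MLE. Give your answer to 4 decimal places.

MAP − MLE = 0.0644

Posterior is Beta(17, 28); MAP = (17−1)/(45−2) = 16/43 ≈ 0.37209.
MLE ignores the prior: p̂_MLE = k/n = 8/26 ≈ 0.30769.
Difference = 16/43 − 8/26 = 36/559 ≈ 0.0644.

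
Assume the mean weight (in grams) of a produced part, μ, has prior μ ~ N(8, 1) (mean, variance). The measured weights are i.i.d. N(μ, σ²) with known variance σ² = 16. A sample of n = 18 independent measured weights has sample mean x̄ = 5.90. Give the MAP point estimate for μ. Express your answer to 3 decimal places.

n = 18, x̄ = 5.90.
For a Normal prior and Normal likelihood with known variance, the posterior is Normal; its mode equals its mean, the precision-weighted average.
Prior precision 1/σ₀² = 1/1 = 1; data precision n/σ² = 18/16 = 1.125.
μ̂ = (1·8 + 1.125·5.9) / (1 + 1.125) = 14.6375/2.125 = 1171/170 ≈ 6.888.

μ̂_MAP = 6.888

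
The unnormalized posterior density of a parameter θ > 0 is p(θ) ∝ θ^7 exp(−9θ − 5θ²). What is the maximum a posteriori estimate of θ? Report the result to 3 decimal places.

θ̂_MAP = 0.500

ℓ'(θ) = 7/θ − 9 − 10θ. Setting this to zero and multiplying by θ: 10θ² + 9θ − 7 = 0.
θ = (−9 + √(9² + 4·10·7)) / (2·10) = (−9 + √361) / 20 = (−9 + 19)/20 = 1/2.
ℓ''(θ) = −7/θ² − 10 < 0, confirming a maximum.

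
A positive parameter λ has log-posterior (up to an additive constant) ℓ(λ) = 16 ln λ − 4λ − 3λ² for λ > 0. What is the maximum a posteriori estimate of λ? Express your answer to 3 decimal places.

ℓ'(λ) = 16/λ − 4 − 6λ. Setting this to zero and multiplying by λ: 6λ² + 4λ − 16 = 0.
λ = (−4 + √(4² + 4·6·16)) / (2·6) = (−4 + √400) / 12 = (−4 + 20)/12 = 4/3.
ℓ''(λ) = −16/λ² − 6 < 0, confirming a maximum.

λ̂_MAP = 1.333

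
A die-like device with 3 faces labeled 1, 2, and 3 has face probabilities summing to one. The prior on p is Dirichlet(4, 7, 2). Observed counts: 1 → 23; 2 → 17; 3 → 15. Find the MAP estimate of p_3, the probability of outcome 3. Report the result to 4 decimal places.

MAP estimate: 0.2462

The posterior is Dirichlet(αᵢ + nᵢ) = Dirichlet(27, 24, 17).
For a Dirichlet(a₁,…,a_K) with all aᵢ > 1, the mode has j-th component (aⱼ − 1)/(Σaᵢ − K).
Here Σaᵢ = 68 and K = 3, so p_3 = (17 − 1)/(68 − 3) = 16/65 ≈ 0.2462.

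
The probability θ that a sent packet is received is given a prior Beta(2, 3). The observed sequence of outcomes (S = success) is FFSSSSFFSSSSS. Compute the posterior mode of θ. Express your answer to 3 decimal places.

θ̂_MAP = 0.625

Prior: Beta(2, 3).
Data: 9 successes in 13 trials (from the sequence). The binomial likelihood contributes θ^9(1−θ)^4, so the posterior is Beta(2+9, 3+4) = Beta(11, 7).
For Beta(a, b) with a, b > 1 the mode is (a−1)/(a+b−2) = 10/16 ≈ 0.625.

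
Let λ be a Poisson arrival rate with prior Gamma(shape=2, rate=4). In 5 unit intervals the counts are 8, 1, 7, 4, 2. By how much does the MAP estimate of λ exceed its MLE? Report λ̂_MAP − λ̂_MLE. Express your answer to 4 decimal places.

MAP − MLE = -1.8444

Σxᵢ = 22. Posterior is Gamma(24, 9); MAP = (24−1)/9 = 23/9 ≈ 2.55556.
MLE = x̄ = 22/5 ≈ 4.40000.
Difference = 23/9 − 22/5 = -83/45 ≈ -1.8444.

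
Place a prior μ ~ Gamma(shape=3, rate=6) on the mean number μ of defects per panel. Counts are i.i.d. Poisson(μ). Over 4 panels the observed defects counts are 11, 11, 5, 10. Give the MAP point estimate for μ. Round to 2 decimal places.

μ̂_MAP = 3.90

Σxᵢ = 11+11+5+10 = 37, with n = 4.
Posterior ∝ μ^2e^(−6μ) · μ^37e^(−4μ) = μ^39e^(−10μ), i.e. Gamma(shape=40, rate=10).
The mode of a Gamma(a, b) with a ≥ 1 (shape–rate) is (a−1)/b = 39/10 ≈ 3.90.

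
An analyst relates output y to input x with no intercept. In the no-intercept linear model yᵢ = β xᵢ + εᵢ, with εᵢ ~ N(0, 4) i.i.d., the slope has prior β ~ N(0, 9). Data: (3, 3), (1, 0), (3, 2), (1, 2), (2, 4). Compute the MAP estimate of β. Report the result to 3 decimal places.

log p(β | y) = −Σ(yᵢ − βxᵢ)²/(2·4) − β²/(2·9) + const.
Setting the derivative to zero: Σxᵢ(yᵢ − βxᵢ)/4 − β/9 = 0, so β = Σxᵢyᵢ / (Σxᵢ² + σ²/τ²).
Σxᵢyᵢ = 3·3 + 1·0 + 3·2 + 1·2 + 2·4 = 25; Σxᵢ² = 24; σ²/τ² = 4/9.
β̂_MAP = 25 / (24 + 4/9) = 25/(220/9) = 45/44 ≈ 1.023.

β̂_MAP = 1.023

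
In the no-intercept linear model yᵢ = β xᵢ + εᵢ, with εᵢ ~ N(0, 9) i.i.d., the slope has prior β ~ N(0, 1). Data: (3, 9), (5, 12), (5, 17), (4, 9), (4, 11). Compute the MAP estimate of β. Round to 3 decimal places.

log p(β | y) = −Σ(yᵢ − βxᵢ)²/(2·9) − β²/(2·1) + const.
Setting the derivative to zero: Σxᵢ(yᵢ − βxᵢ)/9 − β/1 = 0, so β = Σxᵢyᵢ / (Σxᵢ² + σ²/τ²).
Σxᵢyᵢ = 3·9 + 5·12 + 5·17 + 4·9 + 4·11 = 252; Σxᵢ² = 91; σ²/τ² = 9.
β̂_MAP = 252 / (91 + 9) = 252/100 ≈ 2.520.

β̂_MAP = 2.520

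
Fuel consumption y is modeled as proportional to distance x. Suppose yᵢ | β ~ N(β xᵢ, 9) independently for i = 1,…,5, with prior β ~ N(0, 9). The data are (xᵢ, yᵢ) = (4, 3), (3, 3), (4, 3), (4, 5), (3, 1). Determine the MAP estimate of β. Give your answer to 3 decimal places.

log p(β | y) = −Σ(yᵢ − βxᵢ)²/(2·9) − β²/(2·9) + const.
Setting the derivative to zero: Σxᵢ(yᵢ − βxᵢ)/9 − β/9 = 0, so β = Σxᵢyᵢ / (Σxᵢ² + σ²/τ²).
Σxᵢyᵢ = 4·3 + 3·3 + 4·3 + 4·5 + 3·1 = 56; Σxᵢ² = 66; σ²/τ² = 1.
β̂_MAP = 56 / (66 + 1) = 56/67 ≈ 0.836.

β̂_MAP = 0.836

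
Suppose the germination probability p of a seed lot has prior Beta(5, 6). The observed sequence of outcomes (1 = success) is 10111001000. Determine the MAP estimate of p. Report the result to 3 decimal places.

Prior: Beta(5, 6).
Data: 5 successes in 11 trials (from the sequence). The binomial likelihood contributes p^5(1−p)^6, so the posterior is Beta(5+5, 6+6) = Beta(10, 12).
For Beta(a, b) with a, b > 1 the mode is (a−1)/(a+b−2) = 9/20 ≈ 0.450.

p̂_MAP = 0.450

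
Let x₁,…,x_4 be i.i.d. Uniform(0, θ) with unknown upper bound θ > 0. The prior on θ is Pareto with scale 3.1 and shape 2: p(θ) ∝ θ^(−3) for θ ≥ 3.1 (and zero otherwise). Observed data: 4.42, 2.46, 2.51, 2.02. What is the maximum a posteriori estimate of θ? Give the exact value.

θ̂_MAP = 4.42

The Uniform(0, θ) likelihood is θ^(−n) for θ ≥ max(xᵢ), zero otherwise. Here max(xᵢ) = 4.42.
Posterior ∝ θ^(−3) · θ^(−4) = θ^(−7) on θ ≥ max(3.1, 4.42) = 4.42.
This density is strictly decreasing in θ, so the posterior mode lies at the lower boundary of the support.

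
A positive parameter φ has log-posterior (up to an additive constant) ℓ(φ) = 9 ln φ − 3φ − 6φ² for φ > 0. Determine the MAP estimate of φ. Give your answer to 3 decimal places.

φ̂_MAP = 0.750

ℓ'(φ) = 9/φ − 3 − 12φ. Setting this to zero and multiplying by φ: 12φ² + 3φ − 9 = 0.
φ = (−3 + √(3² + 4·12·9)) / (2·12) = (−3 + √441) / 24 = (−3 + 21)/24 = 3/4.
ℓ''(φ) = −9/φ² − 12 < 0, confirming a maximum.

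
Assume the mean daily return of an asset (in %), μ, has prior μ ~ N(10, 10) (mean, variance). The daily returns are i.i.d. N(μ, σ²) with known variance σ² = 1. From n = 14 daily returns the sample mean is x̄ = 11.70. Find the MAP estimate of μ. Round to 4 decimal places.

μ̂_MAP = 11.6879

n = 14, x̄ = 11.70.
For a Normal prior and Normal likelihood with known variance, the posterior is Normal; its mode equals its mean, the precision-weighted average.
Prior precision 1/σ₀² = 1/10 = 0.1; data precision n/σ² = 14/1 = 14.
μ̂ = (0.1·10 + 14·11.7) / (0.1 + 14) = 164.8/14.1 = 1648/141 ≈ 11.6879.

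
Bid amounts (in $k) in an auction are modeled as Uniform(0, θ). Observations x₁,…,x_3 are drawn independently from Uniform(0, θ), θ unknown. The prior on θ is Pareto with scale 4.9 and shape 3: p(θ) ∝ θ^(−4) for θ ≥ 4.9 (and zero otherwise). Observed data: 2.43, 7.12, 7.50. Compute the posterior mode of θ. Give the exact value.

The Uniform(0, θ) likelihood is θ^(−n) for θ ≥ max(xᵢ), zero otherwise. Here max(xᵢ) = 7.50.
Posterior ∝ θ^(−4) · θ^(−3) = θ^(−7) on θ ≥ max(4.9, 7.50) = 7.50.
This density is strictly decreasing in θ, so the posterior mode lies at the lower boundary of the support.

θ̂_MAP = 7.50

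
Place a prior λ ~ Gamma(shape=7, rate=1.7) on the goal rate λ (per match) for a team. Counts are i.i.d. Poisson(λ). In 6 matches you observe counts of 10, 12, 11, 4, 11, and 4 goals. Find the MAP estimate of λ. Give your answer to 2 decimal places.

λ̂_MAP = 7.53

Σxᵢ = 10+12+11+4+11+4 = 52, with n = 6.
Posterior ∝ λ^6e^(−1.7λ) · λ^52e^(−6λ) = λ^58e^(−7.7λ), i.e. Gamma(shape=59, rate=7.7).
The mode of a Gamma(a, b) with a ≥ 1 (shape–rate) is (a−1)/b = 58/7.7 ≈ 7.53.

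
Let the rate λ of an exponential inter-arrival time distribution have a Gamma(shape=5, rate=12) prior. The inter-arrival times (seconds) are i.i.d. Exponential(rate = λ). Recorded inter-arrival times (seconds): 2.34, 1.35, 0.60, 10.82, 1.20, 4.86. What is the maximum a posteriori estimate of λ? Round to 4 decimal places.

The Exponential(rate=λ) likelihood is ∝ λ^n e^(−λΣtᵢ). Here n = 6 and Σtᵢ = 2.34 + 1.35 + 0.60 + 10.82 + 1.20 + 4.86 = 21.17.
Posterior ∝ λ^4e^(−12λ) · λ^6e^(−21.17λ) = λ^10e^(−33.17λ), i.e. Gamma(11, 33.17).
Mode = (a−1)/b = 10/33.17 ≈ 0.3015.

λ̂_MAP = 0.3015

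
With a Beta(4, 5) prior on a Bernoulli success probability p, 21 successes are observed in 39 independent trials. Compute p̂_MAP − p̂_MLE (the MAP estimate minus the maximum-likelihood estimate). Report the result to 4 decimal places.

Posterior is Beta(25, 23); MAP = (25−1)/(48−2) = 24/46 ≈ 0.52174.
MLE ignores the prior: p̂_MLE = k/n = 21/39 ≈ 0.53846.
Difference = 24/46 − 21/39 = -5/299 ≈ -0.0167.

MAP − MLE = -0.0167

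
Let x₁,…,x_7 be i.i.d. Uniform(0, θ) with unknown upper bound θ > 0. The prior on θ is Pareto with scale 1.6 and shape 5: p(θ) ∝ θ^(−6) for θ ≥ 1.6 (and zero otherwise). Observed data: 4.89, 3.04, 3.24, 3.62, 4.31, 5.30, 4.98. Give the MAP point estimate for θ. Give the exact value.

θ̂_MAP = 5.30

The Uniform(0, θ) likelihood is θ^(−n) for θ ≥ max(xᵢ), zero otherwise. Here max(xᵢ) = 5.30.
Posterior ∝ θ^(−6) · θ^(−7) = θ^(−13) on θ ≥ max(1.6, 5.30) = 5.30.
This density is strictly decreasing in θ, so the posterior mode lies at the lower boundary of the support.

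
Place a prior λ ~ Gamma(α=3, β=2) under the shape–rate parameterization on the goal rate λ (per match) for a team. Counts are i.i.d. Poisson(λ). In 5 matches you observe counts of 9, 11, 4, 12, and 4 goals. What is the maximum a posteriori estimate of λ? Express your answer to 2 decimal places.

λ̂_MAP = 6.00

Σxᵢ = 9+11+4+12+4 = 40, with n = 5.
Posterior ∝ λ^2e^(−2λ) · λ^40e^(−5λ) = λ^42e^(−7λ), i.e. Gamma(shape=43, rate=7).
The mode of a Gamma(a, b) with a ≥ 1 (shape–rate) is (a−1)/b = 42/7 ≈ 6.00.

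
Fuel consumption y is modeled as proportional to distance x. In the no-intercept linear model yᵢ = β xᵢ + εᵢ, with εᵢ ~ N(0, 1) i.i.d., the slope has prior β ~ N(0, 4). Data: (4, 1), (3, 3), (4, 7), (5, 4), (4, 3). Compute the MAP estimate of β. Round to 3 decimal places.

β̂_MAP = 0.888

log p(β | y) = −Σ(yᵢ − βxᵢ)²/(2·1) − β²/(2·4) + const.
Setting the derivative to zero: Σxᵢ(yᵢ − βxᵢ)/1 − β/4 = 0, so β = Σxᵢyᵢ / (Σxᵢ² + σ²/τ²).
Σxᵢyᵢ = 4·1 + 3·3 + 4·7 + 5·4 + 4·3 = 73; Σxᵢ² = 82; σ²/τ² = 0.25.
β̂_MAP = 73 / (82 + 0.25) = 73/82.25 ≈ 0.888.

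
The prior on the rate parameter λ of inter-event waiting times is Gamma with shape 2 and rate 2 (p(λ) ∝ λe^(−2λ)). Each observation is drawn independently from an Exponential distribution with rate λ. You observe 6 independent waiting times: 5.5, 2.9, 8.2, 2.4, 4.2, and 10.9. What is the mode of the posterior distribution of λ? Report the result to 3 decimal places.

The Exponential(rate=λ) likelihood is ∝ λ^n e^(−λΣtᵢ). Here n = 6 and Σtᵢ = 5.5 + 2.9 + 8.2 + 2.4 + 4.2 + 10.9 = 34.1.
Posterior ∝ λe^(−2λ) · λ^6e^(−34.1λ) = λ^7e^(−36.1λ), i.e. Gamma(8, 36.1).
Mode = (a−1)/b = 7/36.1 ≈ 0.194.

λ̂_MAP = 0.194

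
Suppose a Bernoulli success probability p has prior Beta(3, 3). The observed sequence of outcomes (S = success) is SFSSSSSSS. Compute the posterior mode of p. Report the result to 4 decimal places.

p̂_MAP = 0.7692

Prior: Beta(3, 3).
Data: 8 successes in 9 trials (from the sequence). The binomial likelihood contributes p^8(1−p)^1, so the posterior is Beta(3+8, 3+1) = Beta(11, 4).
For Beta(a, b) with a, b > 1 the mode is (a−1)/(a+b−2) = 10/13 ≈ 0.7692.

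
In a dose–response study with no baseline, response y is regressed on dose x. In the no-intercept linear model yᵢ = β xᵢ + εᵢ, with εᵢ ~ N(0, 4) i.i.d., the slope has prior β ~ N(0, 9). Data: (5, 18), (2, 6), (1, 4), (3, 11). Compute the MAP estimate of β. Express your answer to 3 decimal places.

β̂_MAP = 3.524

log p(β | y) = −Σ(yᵢ − βxᵢ)²/(2·4) − β²/(2·9) + const.
Setting the derivative to zero: Σxᵢ(yᵢ − βxᵢ)/4 − β/9 = 0, so β = Σxᵢyᵢ / (Σxᵢ² + σ²/τ²).
Σxᵢyᵢ = 5·18 + 2·6 + 1·4 + 3·11 = 139; Σxᵢ² = 39; σ²/τ² = 4/9.
β̂_MAP = 139 / (39 + 4/9) = 139/(355/9) = 1251/355 ≈ 3.524.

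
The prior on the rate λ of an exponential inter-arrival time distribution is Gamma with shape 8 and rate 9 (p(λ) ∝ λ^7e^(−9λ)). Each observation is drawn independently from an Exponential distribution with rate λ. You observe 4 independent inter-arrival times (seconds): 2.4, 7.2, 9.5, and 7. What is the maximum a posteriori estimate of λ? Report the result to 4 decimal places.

λ̂_MAP = 0.3134

The Exponential(rate=λ) likelihood is ∝ λ^n e^(−λΣtᵢ). Here n = 4 and Σtᵢ = 2.4 + 7.2 + 9.5 + 7 = 26.1.
Posterior ∝ λ^7e^(−9λ) · λ^4e^(−26.1λ) = λ^11e^(−35.1λ), i.e. Gamma(12, 35.1).
Mode = (a−1)/b = 11/35.1 ≈ 0.3134.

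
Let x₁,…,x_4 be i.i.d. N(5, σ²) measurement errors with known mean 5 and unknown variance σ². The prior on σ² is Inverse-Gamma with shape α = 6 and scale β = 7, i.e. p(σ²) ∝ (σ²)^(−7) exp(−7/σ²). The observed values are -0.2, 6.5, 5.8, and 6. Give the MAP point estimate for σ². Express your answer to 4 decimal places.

σ̂²_MAP = 2.4961

Sum of squared deviations about the known mean: SS = (-0.2−5)² + (6.5−5)² + (5.8−5)² + (6−5)² = 30.93.
The Normal likelihood contributes (σ²)^(−n/2) exp(−SS/(2σ²)), so the posterior is Inverse-Gamma(α + n/2, β + SS/2) = Inverse-Gamma(8, 22.465).
The mode of Inverse-Gamma(a, b) is b/(a+1) = 22.465/9 ≈ 2.4961.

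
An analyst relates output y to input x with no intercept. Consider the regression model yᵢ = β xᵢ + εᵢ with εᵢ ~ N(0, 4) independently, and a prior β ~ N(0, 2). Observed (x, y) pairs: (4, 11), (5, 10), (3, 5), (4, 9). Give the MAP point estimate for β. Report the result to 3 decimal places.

β̂_MAP = 2.132

log p(β | y) = −Σ(yᵢ − βxᵢ)²/(2·4) − β²/(2·2) + const.
Setting the derivative to zero: Σxᵢ(yᵢ − βxᵢ)/4 − β/2 = 0, so β = Σxᵢyᵢ / (Σxᵢ² + σ²/τ²).
Σxᵢyᵢ = 4·11 + 5·10 + 3·5 + 4·9 = 145; Σxᵢ² = 66; σ²/τ² = 2.
β̂_MAP = 145 / (66 + 2) = 145/68 ≈ 2.132.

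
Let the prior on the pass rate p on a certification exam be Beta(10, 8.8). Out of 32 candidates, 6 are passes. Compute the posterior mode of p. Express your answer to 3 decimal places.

p̂_MAP = 0.307

Prior: Beta(10, 8.8).
Data: 6 successes in 32 trials. The binomial likelihood contributes p^6(1−p)^26, so the posterior is Beta(10+6, 8.8+26) = Beta(16, 34.8).
For Beta(a, b) with a, b > 1 the mode is (a−1)/(a+b−2) = 15/48.8 ≈ 0.307.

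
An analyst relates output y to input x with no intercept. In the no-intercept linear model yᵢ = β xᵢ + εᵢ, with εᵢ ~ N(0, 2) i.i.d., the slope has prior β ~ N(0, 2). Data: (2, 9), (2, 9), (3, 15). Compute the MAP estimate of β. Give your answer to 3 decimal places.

β̂_MAP = 4.500

log p(β | y) = −Σ(yᵢ − βxᵢ)²/(2·2) − β²/(2·2) + const.
Setting the derivative to zero: Σxᵢ(yᵢ − βxᵢ)/2 − β/2 = 0, so β = Σxᵢyᵢ / (Σxᵢ² + σ²/τ²).
Σxᵢyᵢ = 2·9 + 2·9 + 3·15 = 81; Σxᵢ² = 17; σ²/τ² = 1.
β̂_MAP = 81 / (17 + 1) = 81/18 ≈ 4.500.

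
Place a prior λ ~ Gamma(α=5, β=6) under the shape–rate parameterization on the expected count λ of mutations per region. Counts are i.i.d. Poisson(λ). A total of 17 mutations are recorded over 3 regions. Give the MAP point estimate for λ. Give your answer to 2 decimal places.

Σxᵢ = 17, n = 3.
Posterior ∝ λ^4e^(−6λ) · λ^17e^(−3λ) = λ^21e^(−9λ), i.e. Gamma(shape=22, rate=9).
The mode of a Gamma(a, b) with a ≥ 1 (shape–rate) is (a−1)/b = 21/9 ≈ 2.33.

λ̂_MAP = 2.33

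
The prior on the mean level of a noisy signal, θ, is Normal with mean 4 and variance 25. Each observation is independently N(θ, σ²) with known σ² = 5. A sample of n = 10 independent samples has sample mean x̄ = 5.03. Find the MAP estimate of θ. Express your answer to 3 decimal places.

n = 10, x̄ = 5.03.
For a Normal prior and Normal likelihood with known variance, the posterior is Normal; its mode equals its mean, the precision-weighted average.
Prior precision 1/σ₀² = 1/25 = 0.04; data precision n/σ² = 10/5 = 2.
θ̂ = (0.04·4 + 2·5.03) / (0.04 + 2) = 10.22/2.04 = 511/102 ≈ 5.010.

θ̂_MAP = 5.010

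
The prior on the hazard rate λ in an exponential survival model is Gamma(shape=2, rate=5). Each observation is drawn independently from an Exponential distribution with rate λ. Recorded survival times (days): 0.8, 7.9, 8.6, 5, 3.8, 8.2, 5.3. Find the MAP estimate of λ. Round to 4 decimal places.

λ̂_MAP = 0.1794

The Exponential(rate=λ) likelihood is ∝ λ^n e^(−λΣtᵢ). Here n = 7 and Σtᵢ = 0.8 + 7.9 + 8.6 + 5 + 3.8 + 8.2 + 5.3 = 39.6.
Posterior ∝ λe^(−5λ) · λ^7e^(−39.6λ) = λ^8e^(−44.6λ), i.e. Gamma(9, 44.6).
Mode = (a−1)/b = 8/44.6 ≈ 0.1794.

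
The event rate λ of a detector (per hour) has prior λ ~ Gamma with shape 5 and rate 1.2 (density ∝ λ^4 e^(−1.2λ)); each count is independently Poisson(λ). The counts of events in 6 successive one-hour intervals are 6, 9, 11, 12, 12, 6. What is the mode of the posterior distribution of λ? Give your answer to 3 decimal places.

λ̂_MAP = 8.333

Σxᵢ = 6+9+11+12+12+6 = 56, with n = 6.
Posterior ∝ λ^4e^(−1.2λ) · λ^56e^(−6λ) = λ^60e^(−7.2λ), i.e. Gamma(shape=61, rate=7.2).
The mode of a Gamma(a, b) with a ≥ 1 (shape–rate) is (a−1)/b = 60/7.2 ≈ 8.333.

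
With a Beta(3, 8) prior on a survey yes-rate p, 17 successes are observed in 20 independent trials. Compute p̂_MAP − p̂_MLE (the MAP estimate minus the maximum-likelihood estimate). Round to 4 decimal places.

MAP − MLE = -0.1948

Posterior is Beta(20, 11); MAP = (20−1)/(31−2) = 19/29 ≈ 0.65517.
MLE ignores the prior: p̂_MLE = k/n = 17/20 ≈ 0.85000.
Difference = 19/29 − 17/20 = -113/580 ≈ -0.1948.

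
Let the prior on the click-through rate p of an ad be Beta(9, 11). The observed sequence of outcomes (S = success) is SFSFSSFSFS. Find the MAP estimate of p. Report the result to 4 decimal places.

Prior: Beta(9, 11).
Data: 6 successes in 10 trials (from the sequence). The binomial likelihood contributes p^6(1−p)^4, so the posterior is Beta(9+6, 11+4) = Beta(15, 15).
For Beta(a, b) with a, b > 1 the mode is (a−1)/(a+b−2) = 14/28 ≈ 0.5000.

p̂_MAP = 0.5000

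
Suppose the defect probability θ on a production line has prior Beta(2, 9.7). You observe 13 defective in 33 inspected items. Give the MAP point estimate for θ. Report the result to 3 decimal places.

θ̂_MAP = 0.328

Prior: Beta(2, 9.7).
Data: 13 successes in 33 trials. The binomial likelihood contributes θ^13(1−θ)^20, so the posterior is Beta(2+13, 9.7+20) = Beta(15, 29.7).
For Beta(a, b) with a, b > 1 the mode is (a−1)/(a+b−2) = 14/42.7 ≈ 0.328.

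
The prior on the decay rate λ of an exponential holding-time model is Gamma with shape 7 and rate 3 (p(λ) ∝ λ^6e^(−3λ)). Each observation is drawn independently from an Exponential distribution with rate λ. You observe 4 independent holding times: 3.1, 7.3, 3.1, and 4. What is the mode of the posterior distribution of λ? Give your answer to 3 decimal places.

The Exponential(rate=λ) likelihood is ∝ λ^n e^(−λΣtᵢ). Here n = 4 and Σtᵢ = 3.1 + 7.3 + 3.1 + 4 = 17.5.
Posterior ∝ λ^6e^(−3λ) · λ^4e^(−17.5λ) = λ^10e^(−20.5λ), i.e. Gamma(11, 20.5).
Mode = (a−1)/b = 10/20.5 ≈ 0.488.

λ̂_MAP = 0.488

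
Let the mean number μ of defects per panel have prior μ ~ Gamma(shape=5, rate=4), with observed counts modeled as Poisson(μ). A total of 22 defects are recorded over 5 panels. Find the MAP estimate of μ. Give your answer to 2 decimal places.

Σxᵢ = 22, n = 5.
Posterior ∝ μ^4e^(−4μ) · μ^22e^(−5μ) = μ^26e^(−9μ), i.e. Gamma(shape=27, rate=9).
The mode of a Gamma(a, b) with a ≥ 1 (shape–rate) is (a−1)/b = 26/9 ≈ 2.89.

μ̂_MAP = 2.89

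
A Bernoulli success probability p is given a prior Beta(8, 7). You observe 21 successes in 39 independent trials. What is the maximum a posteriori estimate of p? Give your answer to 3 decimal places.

p̂_MAP = 0.538

Prior: Beta(8, 7).
Data: 21 successes in 39 trials. The binomial likelihood contributes p^21(1−p)^18, so the posterior is Beta(8+21, 7+18) = Beta(29, 25).
For Beta(a, b) with a, b > 1 the mode is (a−1)/(a+b−2) = 28/52 ≈ 0.538.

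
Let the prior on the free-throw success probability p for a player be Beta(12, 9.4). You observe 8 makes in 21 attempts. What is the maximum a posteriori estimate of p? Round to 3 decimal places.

p̂_MAP = 0.470

Prior: Beta(12, 9.4).
Data: 8 successes in 21 trials. The binomial likelihood contributes p^8(1−p)^13, so the posterior is Beta(12+8, 9.4+13) = Beta(20, 22.4).
For Beta(a, b) with a, b > 1 the mode is (a−1)/(a+b−2) = 19/40.4 ≈ 0.470.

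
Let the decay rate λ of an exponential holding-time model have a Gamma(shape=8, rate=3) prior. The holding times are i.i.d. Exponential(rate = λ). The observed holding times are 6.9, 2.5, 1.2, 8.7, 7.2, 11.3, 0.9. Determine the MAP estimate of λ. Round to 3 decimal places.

The Exponential(rate=λ) likelihood is ∝ λ^n e^(−λΣtᵢ). Here n = 7 and Σtᵢ = 6.9 + 2.5 + 1.2 + 8.7 + 7.2 + 11.3 + 0.9 = 38.7.
Posterior ∝ λ^7e^(−3λ) · λ^7e^(−38.7λ) = λ^14e^(−41.7λ), i.e. Gamma(15, 41.7).
Mode = (a−1)/b = 14/41.7 ≈ 0.336.

λ̂_MAP = 0.336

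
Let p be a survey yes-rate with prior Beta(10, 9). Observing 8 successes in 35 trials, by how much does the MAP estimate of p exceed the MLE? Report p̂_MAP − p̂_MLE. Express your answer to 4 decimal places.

MAP − MLE = 0.0984

Posterior is Beta(18, 36); MAP = (18−1)/(54−2) = 17/52 ≈ 0.32692.
MLE ignores the prior: p̂_MLE = k/n = 8/35 ≈ 0.22857.
Difference = 17/52 − 8/35 = 179/1820 ≈ 0.0984.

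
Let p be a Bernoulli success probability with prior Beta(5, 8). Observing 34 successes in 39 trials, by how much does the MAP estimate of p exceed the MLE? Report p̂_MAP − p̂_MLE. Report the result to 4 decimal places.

MAP − MLE = -0.1118

Posterior is Beta(39, 13); MAP = (39−1)/(52−2) = 38/50 ≈ 0.76000.
MLE ignores the prior: p̂_MLE = k/n = 34/39 ≈ 0.87179.
Difference = 38/50 − 34/39 = -109/975 ≈ -0.1118.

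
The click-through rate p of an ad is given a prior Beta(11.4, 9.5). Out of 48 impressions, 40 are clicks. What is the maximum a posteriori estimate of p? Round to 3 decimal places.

p̂_MAP = 0.753

Prior: Beta(11.4, 9.5).
Data: 40 successes in 48 trials. The binomial likelihood contributes p^40(1−p)^8, so the posterior is Beta(11.4+40, 9.5+8) = Beta(51.4, 17.5).
For Beta(a, b) with a, b > 1 the mode is (a−1)/(a+b−2) = 50.4/66.9 ≈ 0.753.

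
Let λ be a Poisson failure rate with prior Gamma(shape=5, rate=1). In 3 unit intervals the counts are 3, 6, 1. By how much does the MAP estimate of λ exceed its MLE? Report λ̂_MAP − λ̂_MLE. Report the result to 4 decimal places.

Σxᵢ = 10. Posterior is Gamma(15, 4); MAP = (15−1)/4 = 14/4 ≈ 3.50000.
MLE = x̄ = 10/3 ≈ 3.33333.
Difference = 14/4 − 10/3 = 1/6 ≈ 0.1667.

MAP − MLE = 0.1667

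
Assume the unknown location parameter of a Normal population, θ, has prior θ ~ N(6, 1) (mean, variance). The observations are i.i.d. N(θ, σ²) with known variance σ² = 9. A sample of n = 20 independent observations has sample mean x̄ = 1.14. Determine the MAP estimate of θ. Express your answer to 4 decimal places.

n = 20, x̄ = 1.14.
For a Normal prior and Normal likelihood with known variance, the posterior is Normal; its mode equals its mean, the precision-weighted average.
Prior precision 1/σ₀² = 1/1 = 1; data precision n/σ² = 20/9.
θ̂ = (1·6 + (20/9)·1.14) / (1 + 20/9) = (128/15)/(29/9) = 384/145 ≈ 2.6483.

θ̂_MAP = 2.6483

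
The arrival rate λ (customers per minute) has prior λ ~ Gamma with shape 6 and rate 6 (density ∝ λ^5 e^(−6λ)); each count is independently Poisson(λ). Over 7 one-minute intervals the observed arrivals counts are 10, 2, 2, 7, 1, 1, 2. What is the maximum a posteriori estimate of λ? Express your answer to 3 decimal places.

Σxᵢ = 10+2+2+7+1+1+2 = 25, with n = 7.
Posterior ∝ λ^5e^(−6λ) · λ^25e^(−7λ) = λ^30e^(−13λ), i.e. Gamma(shape=31, rate=13).
The mode of a Gamma(a, b) with a ≥ 1 (shape–rate) is (a−1)/b = 30/13 ≈ 2.308.

λ̂_MAP = 2.308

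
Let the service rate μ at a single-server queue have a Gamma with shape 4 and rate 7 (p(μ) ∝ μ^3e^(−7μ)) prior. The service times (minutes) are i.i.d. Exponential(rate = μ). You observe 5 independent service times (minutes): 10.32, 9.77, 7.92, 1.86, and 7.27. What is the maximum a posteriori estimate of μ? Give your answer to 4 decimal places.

μ̂_MAP = 0.1812

The Exponential(rate=μ) likelihood is ∝ μ^n e^(−μΣtᵢ). Here n = 5 and Σtᵢ = 10.32 + 9.77 + 7.92 + 1.86 + 7.27 = 37.14.
Posterior ∝ μ^3e^(−7μ) · μ^5e^(−37.14μ) = μ^8e^(−44.14μ), i.e. Gamma(9, 44.14).
Mode = (a−1)/b = 8/44.14 ≈ 0.1812.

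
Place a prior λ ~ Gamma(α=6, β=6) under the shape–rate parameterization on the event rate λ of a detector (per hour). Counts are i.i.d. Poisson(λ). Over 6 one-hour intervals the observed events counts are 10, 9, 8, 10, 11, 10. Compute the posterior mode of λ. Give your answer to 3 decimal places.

λ̂_MAP = 5.250

Σxᵢ = 10+9+8+10+11+10 = 58, with n = 6.
Posterior ∝ λ^5e^(−6λ) · λ^58e^(−6λ) = λ^63e^(−12λ), i.e. Gamma(shape=64, rate=12).
The mode of a Gamma(a, b) with a ≥ 1 (shape–rate) is (a−1)/b = 63/12 ≈ 5.250.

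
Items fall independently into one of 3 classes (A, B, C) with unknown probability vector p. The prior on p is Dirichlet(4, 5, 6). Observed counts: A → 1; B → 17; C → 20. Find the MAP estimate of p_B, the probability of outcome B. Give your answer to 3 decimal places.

The posterior is Dirichlet(αᵢ + nᵢ) = Dirichlet(5, 22, 26).
For a Dirichlet(a₁,…,a_K) with all aᵢ > 1, the mode has j-th component (aⱼ − 1)/(Σaᵢ − K).
Here Σaᵢ = 53 and K = 3, so p_B = (22 − 1)/(53 − 3) = 21/50 ≈ 0.420.

MAP estimate of p_B = 0.420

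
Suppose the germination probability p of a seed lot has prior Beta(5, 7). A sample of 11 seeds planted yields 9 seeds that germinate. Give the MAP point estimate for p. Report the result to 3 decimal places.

Prior: Beta(5, 7).
Data: 9 successes in 11 trials. The binomial likelihood contributes p^9(1−p)^2, so the posterior is Beta(5+9, 7+2) = Beta(14, 9).
For Beta(a, b) with a, b > 1 the mode is (a−1)/(a+b−2) = 13/21 ≈ 0.619.

p̂_MAP = 0.619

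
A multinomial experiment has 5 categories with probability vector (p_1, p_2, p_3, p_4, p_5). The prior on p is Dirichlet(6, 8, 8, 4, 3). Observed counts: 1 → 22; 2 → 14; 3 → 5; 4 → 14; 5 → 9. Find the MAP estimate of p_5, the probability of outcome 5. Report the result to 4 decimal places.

The posterior is Dirichlet(αᵢ + nᵢ) = Dirichlet(28, 22, 13, 18, 12).
For a Dirichlet(a₁,…,a_K) with all aᵢ > 1, the mode has j-th component (aⱼ − 1)/(Σaᵢ − K).
Here Σaᵢ = 93 and K = 5, so p_5 = (12 − 1)/(93 − 5) = 11/88 ≈ 0.1250.

MAP estimate: 0.1250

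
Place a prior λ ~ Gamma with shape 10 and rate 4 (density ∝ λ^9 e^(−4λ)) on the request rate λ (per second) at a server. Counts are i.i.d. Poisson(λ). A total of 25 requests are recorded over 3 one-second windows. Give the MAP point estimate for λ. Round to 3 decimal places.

λ̂_MAP = 4.857

Σxᵢ = 25, n = 3.
Posterior ∝ λ^9e^(−4λ) · λ^25e^(−3λ) = λ^34e^(−7λ), i.e. Gamma(shape=35, rate=7).
The mode of a Gamma(a, b) with a ≥ 1 (shape–rate) is (a−1)/b = 34/7 ≈ 4.857.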